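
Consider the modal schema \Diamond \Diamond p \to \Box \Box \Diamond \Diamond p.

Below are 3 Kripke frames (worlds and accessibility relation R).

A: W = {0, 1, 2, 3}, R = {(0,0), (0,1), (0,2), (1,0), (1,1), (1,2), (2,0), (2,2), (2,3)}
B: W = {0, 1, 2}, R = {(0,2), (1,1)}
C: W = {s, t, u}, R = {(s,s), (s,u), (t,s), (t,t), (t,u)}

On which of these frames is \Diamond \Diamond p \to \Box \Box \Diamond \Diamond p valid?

The schema corresponds to a generalized confluence (Geach) condition: \forall x \forall y \forall z ((x R^2 y \wedge x R^2 z) \to \exists w (y = w \wedge z R^2 w)).
A: fails — 0R²0, 0R²3 but no w with 0=w and 3R²w.
B: satisfies the condition.
C: fails — sR²s, sR²u but no w with s=w and uR²w.

B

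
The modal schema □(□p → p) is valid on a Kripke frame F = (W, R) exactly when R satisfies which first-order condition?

Shift-reflexivity

Suppose □(□p→p) is valid. Take Rxy and set V(p)={w : Ryw}. Then at y, □p holds; since □(□p→p) at x, □p→p at y, so p at y, i.e. Ryy.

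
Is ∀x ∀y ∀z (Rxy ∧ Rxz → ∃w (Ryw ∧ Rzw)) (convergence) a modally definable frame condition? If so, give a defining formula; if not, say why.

Definable; ◇□p → □◇p defines it

Yes: it is convergence, defined by the .2 schema ◇□p → □◇p.
Suppose ◇□p→□◇p is valid. Take Rxy, Rxz and set V(p)={w : Ryw}. Then □p at y so ◇□p at x, so □◇p at x, so ◇p at z, giving w with Rzw and Ryw.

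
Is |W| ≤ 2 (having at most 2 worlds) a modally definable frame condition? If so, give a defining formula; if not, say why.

If a class were modally definable it would be closed under disjoint unions (Goldblatt–Thomason).
Any modal formula valid on each of 3 disjoint one-world frames is valid on their disjoint union (validity is preserved under disjoint unions). Each one-world frame has |W|=1≤2, but the union has |W|=3.
So no modal formula (or set of formulas) defines exactly the |W|≤2 frames.

No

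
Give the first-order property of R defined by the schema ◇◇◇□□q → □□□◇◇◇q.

This is a Sahlqvist (Geach-type) schema ◇^3□^2q → □^3◇^3q.
Minimal-valuation argument: fix x; take any y with xR^3y and any z with xR^3z. Set V(q) to the set of worlds R-reachable from y in exactly 2 steps. Then □^2q holds at y, so the antecedent holds at x; validity forces ◇^3q at z, giving a w with zR^3w and yR^2w.
First-order correspondent: ∀x ∀y ∀z ((xR³y ∧ xR³z) → ∃w (yR²w ∧ zR³w)).

∀x ∀y ∀z ((xR³y ∧ xR³z) → ∃w (yR²w ∧ zR³w))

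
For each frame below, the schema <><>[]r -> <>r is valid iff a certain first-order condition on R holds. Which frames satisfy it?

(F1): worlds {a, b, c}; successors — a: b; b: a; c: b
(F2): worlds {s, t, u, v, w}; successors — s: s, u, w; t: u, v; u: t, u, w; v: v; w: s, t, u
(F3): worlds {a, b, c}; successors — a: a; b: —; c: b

The schema corresponds to a generalized confluence (Geach) condition: forall x forall y (x R^2 y -> exists w (yRw & xRw)).
(F1): ✓.
(F2): fails — uR²v but no w* with vRw* and uRw*.
(F3): ✓.

(F1), (F3)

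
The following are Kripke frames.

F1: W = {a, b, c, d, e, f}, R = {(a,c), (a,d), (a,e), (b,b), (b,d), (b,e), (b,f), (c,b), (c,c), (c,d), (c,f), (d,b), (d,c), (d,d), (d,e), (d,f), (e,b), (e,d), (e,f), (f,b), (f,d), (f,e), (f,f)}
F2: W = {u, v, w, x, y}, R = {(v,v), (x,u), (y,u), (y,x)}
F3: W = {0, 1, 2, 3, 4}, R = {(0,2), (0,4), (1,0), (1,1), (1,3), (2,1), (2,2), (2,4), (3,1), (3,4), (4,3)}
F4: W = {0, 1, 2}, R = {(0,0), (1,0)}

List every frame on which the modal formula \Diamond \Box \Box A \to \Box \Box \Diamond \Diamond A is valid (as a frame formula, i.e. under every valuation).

F1, F3, F4

The schema corresponds to a generalized confluence (Geach) condition: \forall x \forall y \forall z ((xRy \wedge x R^2 z) \to \exists w (y R^2 w \wedge z R^2 w)).
F1: condition met.
F2: fails — yRu, yR²u but no t with uR²t and uR²t.
F3: condition met.
F4: condition met.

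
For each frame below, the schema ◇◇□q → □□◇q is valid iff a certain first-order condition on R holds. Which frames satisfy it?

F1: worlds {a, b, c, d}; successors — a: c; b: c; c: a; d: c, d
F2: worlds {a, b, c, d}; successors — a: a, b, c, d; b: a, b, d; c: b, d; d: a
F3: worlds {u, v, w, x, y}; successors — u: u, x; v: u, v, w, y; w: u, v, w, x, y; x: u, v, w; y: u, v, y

F3

The schema corresponds to a generalized confluence (Geach) condition: ∀x ∀y ∀z ((xR²y ∧ xR²z) → ∃w (yRw ∧ zRw)).
F1: fails — dR²a, dR²c but no w with aRw and cRw.
F2: fails — aR²c, aR²d but no w with cRw and dRw.
F3: holds.
Valid on: F3.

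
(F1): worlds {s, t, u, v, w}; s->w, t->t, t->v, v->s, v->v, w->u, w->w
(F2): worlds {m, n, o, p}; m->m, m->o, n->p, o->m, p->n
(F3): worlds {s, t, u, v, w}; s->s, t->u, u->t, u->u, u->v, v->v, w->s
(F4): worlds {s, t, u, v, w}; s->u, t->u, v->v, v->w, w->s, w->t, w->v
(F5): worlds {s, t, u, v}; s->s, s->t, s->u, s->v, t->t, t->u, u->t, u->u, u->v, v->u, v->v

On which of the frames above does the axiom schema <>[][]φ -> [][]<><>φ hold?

This is the axiom for a generalized confluence (Geach) condition; its first-order frame correspondent is forall x forall y forall z ((xRy & x R^2 z) -> exists w (y R^2 w & z R^2 w)).
(F1): fails — sRw, sR²u but no w* with wR²w* and uR²w*.
(F2): fails — nRp, nR²n but no w with pR²w and nR²w.
(F3): holds.
(F4): fails — vRv, vR²s but no w* with vR²w* and sR²w*.
(F5): holds.
Valid on: (F3), (F5).

(F3), (F5)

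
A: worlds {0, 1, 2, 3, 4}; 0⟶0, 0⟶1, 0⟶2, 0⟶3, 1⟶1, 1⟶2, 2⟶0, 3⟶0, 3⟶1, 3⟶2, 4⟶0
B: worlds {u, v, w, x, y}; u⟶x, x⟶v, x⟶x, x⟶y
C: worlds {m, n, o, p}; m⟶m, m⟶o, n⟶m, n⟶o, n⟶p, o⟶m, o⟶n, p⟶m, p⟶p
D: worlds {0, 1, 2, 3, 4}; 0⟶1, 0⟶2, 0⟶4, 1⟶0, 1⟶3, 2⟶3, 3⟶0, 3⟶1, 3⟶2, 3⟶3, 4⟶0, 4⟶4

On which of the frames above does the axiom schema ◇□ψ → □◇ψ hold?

This is the axiom for convergence; its first-order frame correspondent is ∀x ∀y ∀z (Rxy ∧ Rxz → ∃w (Ryw ∧ Rzw)).
A: fails — R02 and R01 but 2 and 1 have no common successor.
B: fails — Rxy and Rxy but y and y have no common successor.
C: holds.
D: fails — R02 and R04 but 2 and 4 have no common successor.

C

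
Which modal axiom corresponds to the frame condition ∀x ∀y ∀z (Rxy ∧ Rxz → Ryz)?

This is the Euclidean property; the standard corresponding axiom is 5: ◇ψ → □◇ψ.
Suppose ◇ψ→□◇ψ is valid. Take Rxy, Rxz and set V(ψ)={y}. Then ◇ψ at x, so □◇ψ at x, so ◇ψ at z, so some w with Rzw has ψ; w=y, i.e. Rzy. By symmetry of the argument, Ryz.

◇ψ → □◇ψ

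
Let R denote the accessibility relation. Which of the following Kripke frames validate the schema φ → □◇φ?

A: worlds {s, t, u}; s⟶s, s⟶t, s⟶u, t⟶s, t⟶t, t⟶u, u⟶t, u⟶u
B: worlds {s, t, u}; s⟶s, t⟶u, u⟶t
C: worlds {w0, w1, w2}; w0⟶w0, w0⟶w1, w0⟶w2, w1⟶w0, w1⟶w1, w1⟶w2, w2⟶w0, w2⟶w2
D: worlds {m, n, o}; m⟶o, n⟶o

This is the axiom for symmetry; its first-order frame correspondent is ∀x ∀y (Rxy → Ryx).
A: fails — Rsu but not Rus.
B: holds.
C: fails — Rw1w2 but not Rw2w1.
D: fails — Rno but not Ron.
Valid on: B.

B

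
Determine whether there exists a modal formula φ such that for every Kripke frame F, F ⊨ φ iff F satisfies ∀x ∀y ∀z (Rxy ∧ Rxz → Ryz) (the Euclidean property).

Yes, by ◇r → □◇r

This is a Sahlqvist condition; the 5 axiom ◇r → □◇r defines it.
Suppose ◇r→□◇r is valid. Take Rxy, Rxz and set V(r)={y}. Then ◇r at x, so □◇r at x, so ◇r at z, so some w with Rzw has r; w=y, i.e. Rzy. By symmetry of the argument, Ryz.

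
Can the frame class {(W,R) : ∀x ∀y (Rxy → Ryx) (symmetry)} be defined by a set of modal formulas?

Definable; p → □◇p defines it

Yes: it is symmetry, defined by the B schema p → □◇p.
Suppose p→□◇p is valid. Take Rxy and set V(p)={x}. Then p at x, so □◇p at x, so ◇p at y, so some z with Ryz has p; z=x, i.e. Ryx.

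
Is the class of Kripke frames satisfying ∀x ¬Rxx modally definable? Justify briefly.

If a class were modally definable it would be closed under surjective bounded morphisms (Goldblatt–Thomason).
The 4-cycle (worlds 0,1,2,3 with 0→1→2→3→0) is irreflexive, and the map sending every world to a single reflexive point • is a surjective bounded morphism (forth: every edge maps to (•,•); back: every world has a successor). So any modal formula valid on the 4-cycle is also valid on the reflexive point, which is not irreflexive.
Hence irreflexivity is not modally definable.

No — not modally definable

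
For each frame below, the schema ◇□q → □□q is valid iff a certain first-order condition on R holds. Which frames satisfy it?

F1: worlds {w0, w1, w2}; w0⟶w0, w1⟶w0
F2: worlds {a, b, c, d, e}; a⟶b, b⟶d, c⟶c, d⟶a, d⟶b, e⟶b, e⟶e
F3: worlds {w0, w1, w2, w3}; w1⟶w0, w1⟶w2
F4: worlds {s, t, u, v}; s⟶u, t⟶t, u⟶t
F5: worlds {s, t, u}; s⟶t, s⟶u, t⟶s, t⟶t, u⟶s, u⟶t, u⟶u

Frame correspondent (Sahlqvist): ∀x ∀y ∀z ((xRy ∧ xR²z) → ∃w (yRw ∧ z = w)) — i.e. a generalized confluence (Geach) condition.
F1: satisfies the condition.
F2: fails — dRa, dR²d but no w with aRw and d=w.
F3: satisfies the condition.
F4: satisfies the condition.
F5: fails — sRt, sR²u but no w with tRw and u=w.

F1, F3, F4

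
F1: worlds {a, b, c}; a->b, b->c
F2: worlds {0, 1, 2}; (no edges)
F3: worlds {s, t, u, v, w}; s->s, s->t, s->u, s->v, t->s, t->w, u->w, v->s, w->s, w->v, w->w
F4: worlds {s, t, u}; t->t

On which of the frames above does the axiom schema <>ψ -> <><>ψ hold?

This is the axiom for a generalized confluence (Geach) condition; its first-order frame correspondent is forall x forall y (xRy -> exists w (y = w & x R^2 w)).
F1: fails — aRb but no w with b=w and aR²w.
F2: satisfies the condition.
F3: satisfies the condition.
F4: satisfies the condition.
Valid on: F2, F3, F4.

F2, F3, F4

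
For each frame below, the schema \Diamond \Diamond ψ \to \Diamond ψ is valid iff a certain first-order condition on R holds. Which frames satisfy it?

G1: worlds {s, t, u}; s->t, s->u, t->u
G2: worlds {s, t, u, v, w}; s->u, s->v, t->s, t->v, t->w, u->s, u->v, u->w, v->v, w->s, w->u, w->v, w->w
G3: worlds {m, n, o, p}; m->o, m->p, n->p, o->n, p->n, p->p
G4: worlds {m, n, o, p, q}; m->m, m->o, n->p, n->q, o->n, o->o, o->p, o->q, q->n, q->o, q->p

This is the axiom for transitivity; its first-order frame correspondent is \forall x \forall y \forall z (Rxy \wedge Ryz \to Rxz).
G1: holds.
G2: fails — Ruw and Rwu but not Ruu.
G3: fails — Ron and Rnp but not Rop.
G4: fails — Rmo and Ron but not Rmn.

G1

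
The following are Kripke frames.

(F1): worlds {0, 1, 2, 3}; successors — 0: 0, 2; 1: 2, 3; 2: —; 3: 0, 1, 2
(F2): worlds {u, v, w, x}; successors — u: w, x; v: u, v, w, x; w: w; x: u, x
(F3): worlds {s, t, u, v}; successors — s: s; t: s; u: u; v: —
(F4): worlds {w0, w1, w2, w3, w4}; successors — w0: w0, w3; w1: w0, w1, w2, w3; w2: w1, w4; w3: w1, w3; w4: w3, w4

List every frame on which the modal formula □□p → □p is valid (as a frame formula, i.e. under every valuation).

(F2), (F3), (F4)

This is the axiom for density; its first-order frame correspondent is ∀x ∀y (Rxy → ∃z (Rxz ∧ Rzy)).
(F1): fails — R31 but no z with R3z and Rz1.
(F2): satisfies the condition.
(F3): satisfies the condition.
(F4): satisfies the condition.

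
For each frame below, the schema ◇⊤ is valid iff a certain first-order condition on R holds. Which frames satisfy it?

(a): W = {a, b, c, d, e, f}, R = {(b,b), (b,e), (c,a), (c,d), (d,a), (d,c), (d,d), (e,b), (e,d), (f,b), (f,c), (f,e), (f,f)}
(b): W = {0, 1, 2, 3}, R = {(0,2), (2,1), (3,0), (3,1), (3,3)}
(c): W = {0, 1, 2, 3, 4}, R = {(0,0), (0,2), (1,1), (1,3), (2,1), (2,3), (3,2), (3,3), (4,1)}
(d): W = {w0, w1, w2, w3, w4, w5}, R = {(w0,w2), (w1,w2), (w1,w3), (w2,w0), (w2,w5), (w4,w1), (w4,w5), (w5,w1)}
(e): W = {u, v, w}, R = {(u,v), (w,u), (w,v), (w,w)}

Frame correspondent (Sahlqvist): ∀x ∃y Rxy — i.e. seriality.
(a): fails — world a has no successor.
(b): fails — world 1 has no successor.
(c): holds.
(d): fails — world w3 has no successor.
(e): fails — world v has no successor.

(c)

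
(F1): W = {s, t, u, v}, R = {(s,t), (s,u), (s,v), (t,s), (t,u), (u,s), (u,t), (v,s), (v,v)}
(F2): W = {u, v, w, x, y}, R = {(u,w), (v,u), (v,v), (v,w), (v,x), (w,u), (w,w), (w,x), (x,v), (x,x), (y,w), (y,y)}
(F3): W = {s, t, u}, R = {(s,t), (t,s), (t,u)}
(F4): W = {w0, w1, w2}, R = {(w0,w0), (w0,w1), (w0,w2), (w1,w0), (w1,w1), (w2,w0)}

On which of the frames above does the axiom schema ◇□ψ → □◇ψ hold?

The schema corresponds to convergence: ∀x ∀y ∀z (Rxy ∧ Rxz → ∃w (Ryw ∧ Rzw)).
(F1): satisfies the condition.
(F2): fails — Rvu and Rvx but u and x have no common successor.
(F3): fails — Rtu and Rtu but u and u have no common successor.
(F4): satisfies the condition.
Valid on: (F1), (F4).

(F1), (F4)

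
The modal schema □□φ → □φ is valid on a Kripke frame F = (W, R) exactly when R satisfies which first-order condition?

This schema is the C4 axiom.
Its frame correspondent is density — ∀x ∀y (Rxy → ∃z (Rxz ∧ Rzy)).

density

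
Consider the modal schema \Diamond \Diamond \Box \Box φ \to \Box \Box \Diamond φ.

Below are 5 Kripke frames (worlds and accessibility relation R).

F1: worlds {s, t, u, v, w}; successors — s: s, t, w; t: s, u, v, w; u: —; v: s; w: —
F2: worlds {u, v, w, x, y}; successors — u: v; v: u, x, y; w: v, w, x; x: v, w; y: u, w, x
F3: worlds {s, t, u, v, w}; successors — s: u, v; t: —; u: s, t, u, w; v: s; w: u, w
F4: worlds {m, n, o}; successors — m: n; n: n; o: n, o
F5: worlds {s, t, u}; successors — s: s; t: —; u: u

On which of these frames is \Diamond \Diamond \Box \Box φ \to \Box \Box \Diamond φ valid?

F4, F5

This is the axiom for a generalized confluence (Geach) condition; its first-order frame correspondent is \forall x \forall y \forall z ((x R^2 y \wedge x R^2 z) \to \exists w (y R^2 w \wedge zRw)).
F1: fails — sR²s, sR²u but no w* with sR²w* and uRw*.
F2: fails — uR²u, uR²u but no t with uR²t and uRt.
F3: fails — sR²s, sR²t but no w* with sR²w* and tRw*.
F4: satisfies the condition.
F5: satisfies the condition.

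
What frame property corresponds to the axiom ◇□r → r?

This is a form of the B axiom.
It corresponds to symmetry: ∀x ∀y (Rxy → Ryx).

Symmetry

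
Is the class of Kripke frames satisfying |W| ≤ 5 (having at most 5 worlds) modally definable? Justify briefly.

No

Modal frame validity is preserved under disjoint unions.
Any modal formula valid on each of 6 disjoint one-world frames is valid on their disjoint union (validity is preserved under disjoint unions). Each one-world frame has |W|=1≤5, but the union has |W|=6.
So no modal formula (or set of formulas) defines exactly the |W|≤5 frames.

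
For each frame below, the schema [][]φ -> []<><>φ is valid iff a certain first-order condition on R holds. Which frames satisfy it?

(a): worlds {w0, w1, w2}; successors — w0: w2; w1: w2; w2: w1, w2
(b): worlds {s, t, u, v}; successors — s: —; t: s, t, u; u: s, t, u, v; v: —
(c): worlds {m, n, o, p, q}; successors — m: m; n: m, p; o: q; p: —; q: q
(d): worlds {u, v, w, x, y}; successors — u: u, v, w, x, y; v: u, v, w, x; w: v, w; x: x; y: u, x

(a), (d)

This is the axiom for a generalized confluence (Geach) condition; its first-order frame correspondent is forall x forall z (xRz -> exists w (x R^2 w & z R^2 w)).
(a): satisfies the condition.
(b): fails — tRs but no w with tR²w and sR²w.
(c): fails — nRp but no w with nR²w and pR²w.
(d): satisfies the condition.
Valid on: (a), (d).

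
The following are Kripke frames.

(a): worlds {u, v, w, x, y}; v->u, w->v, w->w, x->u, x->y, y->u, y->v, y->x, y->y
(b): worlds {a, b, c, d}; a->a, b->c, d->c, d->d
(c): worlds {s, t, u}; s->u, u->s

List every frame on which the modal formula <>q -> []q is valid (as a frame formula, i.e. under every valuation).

(c)

This is the axiom for partial functionality; its first-order frame correspondent is forall x forall y forall z (Rxy & Rxz -> y = z).
(a): fails — w sees both v and w.
(b): fails — d sees both c and d.
(c): holds.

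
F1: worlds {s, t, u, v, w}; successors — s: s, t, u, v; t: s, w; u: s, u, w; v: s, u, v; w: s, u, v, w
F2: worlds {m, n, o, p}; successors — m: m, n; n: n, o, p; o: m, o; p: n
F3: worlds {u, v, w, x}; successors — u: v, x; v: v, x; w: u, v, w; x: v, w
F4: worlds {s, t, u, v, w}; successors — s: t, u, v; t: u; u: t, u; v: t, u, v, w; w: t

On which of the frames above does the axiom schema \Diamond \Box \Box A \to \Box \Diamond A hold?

F1, F2, F3

Frame correspondent (Sahlqvist): \forall x \forall y \forall z ((xRy \wedge xRz) \to \exists w (y R^2 w \wedge zRw)) — i.e. a generalized confluence (Geach) condition.
F1: holds.
F2: holds.
F3: holds.
F4: fails — vRw, vRw but no w* with wR²w* and wRw*.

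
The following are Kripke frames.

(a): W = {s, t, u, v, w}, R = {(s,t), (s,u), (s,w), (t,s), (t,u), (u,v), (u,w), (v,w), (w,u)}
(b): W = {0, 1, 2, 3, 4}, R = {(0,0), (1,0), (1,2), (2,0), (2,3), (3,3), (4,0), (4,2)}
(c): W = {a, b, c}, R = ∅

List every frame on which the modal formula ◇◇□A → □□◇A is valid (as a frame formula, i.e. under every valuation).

(c)

This is the axiom for a generalized confluence (Geach) condition; its first-order frame correspondent is ∀x ∀y ∀z ((xR²y ∧ xR²z) → ∃w (yRw ∧ zRw)).
(a): fails — sR²u, sR²w but no w* with uRw* and wRw*.
(b): fails — 1R²0, 1R²3 but no w with 0Rw and 3Rw.
(c): ✓.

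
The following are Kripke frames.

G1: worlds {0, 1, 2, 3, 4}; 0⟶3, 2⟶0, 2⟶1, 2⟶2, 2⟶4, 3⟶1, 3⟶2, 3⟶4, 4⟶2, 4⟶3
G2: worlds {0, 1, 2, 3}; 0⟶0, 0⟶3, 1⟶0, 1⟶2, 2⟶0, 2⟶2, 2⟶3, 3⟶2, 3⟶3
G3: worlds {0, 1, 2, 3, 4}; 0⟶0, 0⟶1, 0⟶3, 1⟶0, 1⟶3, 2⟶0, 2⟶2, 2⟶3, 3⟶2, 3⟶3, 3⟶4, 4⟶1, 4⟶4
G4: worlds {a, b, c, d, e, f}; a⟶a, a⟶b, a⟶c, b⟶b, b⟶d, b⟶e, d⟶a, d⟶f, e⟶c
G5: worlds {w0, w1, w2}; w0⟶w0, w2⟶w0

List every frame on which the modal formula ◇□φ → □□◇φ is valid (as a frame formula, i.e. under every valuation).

G2, G5

This is the axiom for a generalized confluence (Geach) condition; its first-order frame correspondent is ∀x ∀y ∀z ((xRy ∧ xR²z) → ∃w (yRw ∧ zRw)).
G1: fails — 0R3, 0R²1 but no w with 3Rw and 1Rw.
G2: ✓.
G3: fails — 0R1, 0R²4 but no w with 1Rw and 4Rw.
G4: fails — aRa, aR²c but no w with aRw and cRw.
G5: ✓.
Valid on: G2, G5.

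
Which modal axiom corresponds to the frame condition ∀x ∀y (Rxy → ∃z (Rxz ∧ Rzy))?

□□r → □r

The condition is density. The C4 schema □□r → □r defines it.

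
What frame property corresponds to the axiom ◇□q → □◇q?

Convergence

Suppose ◇□q→□◇q is valid. Take Rxy, Rxz and set V(q)={w : Ryw}. Then □q at y so ◇□q at x, so □◇q at x, so ◇q at z, giving w with Rzw and Ryw.
Conversely, on a frame with convergence the schema holds at every world under every valuation.
So the correspondent is convergence.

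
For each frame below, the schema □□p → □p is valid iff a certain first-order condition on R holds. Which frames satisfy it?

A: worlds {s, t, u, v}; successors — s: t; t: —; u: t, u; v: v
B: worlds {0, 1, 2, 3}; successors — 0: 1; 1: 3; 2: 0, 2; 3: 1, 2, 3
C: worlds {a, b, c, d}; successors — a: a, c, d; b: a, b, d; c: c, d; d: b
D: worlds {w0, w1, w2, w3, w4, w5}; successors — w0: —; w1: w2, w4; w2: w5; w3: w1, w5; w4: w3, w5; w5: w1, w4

C

The schema corresponds to density: ∀x ∀y (Rxy → ∃z (Rxz ∧ Rzy)).
A: fails — Rst but no z with Rsz and Rzt.
B: fails — R01 but no z with R0z and Rz1.
C: holds.
D: fails — Rw1w2 but no z with Rw1z and Rzw2.
Valid on: C.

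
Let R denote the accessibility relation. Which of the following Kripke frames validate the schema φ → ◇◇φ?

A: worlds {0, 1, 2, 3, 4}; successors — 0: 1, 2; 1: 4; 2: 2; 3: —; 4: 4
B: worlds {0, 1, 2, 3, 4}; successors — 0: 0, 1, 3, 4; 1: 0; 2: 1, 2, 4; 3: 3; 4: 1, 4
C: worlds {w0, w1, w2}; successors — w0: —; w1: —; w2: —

B

The schema corresponds to a generalized confluence (Geach) condition: ∀x ∃w (x = w ∧ xR²w).
A: fails — at 0 but no w with 0=w and 0R²w.
B: satisfies the condition.
C: fails — at w0 but no w with w0=w and w0R²w.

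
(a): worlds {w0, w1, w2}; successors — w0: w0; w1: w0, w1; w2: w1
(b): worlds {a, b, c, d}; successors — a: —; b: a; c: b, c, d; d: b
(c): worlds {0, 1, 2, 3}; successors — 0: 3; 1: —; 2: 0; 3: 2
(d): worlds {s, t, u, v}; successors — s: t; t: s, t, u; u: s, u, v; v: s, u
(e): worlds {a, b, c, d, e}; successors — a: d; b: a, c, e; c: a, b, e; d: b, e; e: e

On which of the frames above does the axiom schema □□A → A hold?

(d)

The schema corresponds to a generalized confluence (Geach) condition: ∀x ∃w (xR²w ∧ x = w).
(a): fails — at w2 but no w with w2R²w and w2=w.
(b): fails — at a but no w with aR²w and a=w.
(c): fails — at 0 but no w with 0R²w and 0=w.
(d): satisfies the condition.
(e): fails — at a but no w with aR²w and a=w.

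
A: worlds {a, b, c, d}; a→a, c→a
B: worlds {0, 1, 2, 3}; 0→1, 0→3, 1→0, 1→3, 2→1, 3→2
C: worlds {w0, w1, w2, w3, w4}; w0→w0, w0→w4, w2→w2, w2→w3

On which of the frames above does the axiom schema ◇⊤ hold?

B

The schema corresponds to seriality: ∀x ∃y Rxy.
A: fails — world b has no successor.
B: holds.
C: fails — world w1 has no successor.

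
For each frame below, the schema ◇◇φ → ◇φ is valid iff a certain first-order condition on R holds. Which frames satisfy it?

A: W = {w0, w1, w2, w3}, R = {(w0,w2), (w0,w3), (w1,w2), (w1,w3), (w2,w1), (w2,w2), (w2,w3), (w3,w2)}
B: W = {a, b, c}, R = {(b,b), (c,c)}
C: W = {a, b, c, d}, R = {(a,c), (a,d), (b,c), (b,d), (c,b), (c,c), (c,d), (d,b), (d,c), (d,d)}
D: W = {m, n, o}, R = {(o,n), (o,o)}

The schema corresponds to transitivity: ∀x ∀y ∀z (Rxy ∧ Ryz → Rxz).
A: fails — Rw1w2 and Rw2w1 but not Rw1w1.
B: holds.
C: fails — Rbc and Rcb but not Rbb.
D: holds.
Valid on: B, D.

B, D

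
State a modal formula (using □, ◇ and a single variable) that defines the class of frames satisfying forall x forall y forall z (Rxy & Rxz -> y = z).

This is partial functionality; the standard corresponding axiom is CD: ◇q → □q.
Suppose ◇q→□q is valid. Take Rxy, Rxz and set V(q)={y}. Then ◇q at x, so □q at x, so q at z, i.e. z=y.

◇q → □q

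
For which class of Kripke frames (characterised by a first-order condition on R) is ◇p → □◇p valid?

Suppose ◇p→□◇p is valid. Take Rxy, Rxz and set V(p)={y}. Then ◇p at x, so □◇p at x, so ◇p at z, so some w with Rzw has p; w=y, i.e. Rzy. By symmetry of the argument, Ryz.
The converse is a direct semantic check.
Frame condition: ∀x ∀y ∀z (Rxy ∧ Rxz → Ryz).

The Euclidean property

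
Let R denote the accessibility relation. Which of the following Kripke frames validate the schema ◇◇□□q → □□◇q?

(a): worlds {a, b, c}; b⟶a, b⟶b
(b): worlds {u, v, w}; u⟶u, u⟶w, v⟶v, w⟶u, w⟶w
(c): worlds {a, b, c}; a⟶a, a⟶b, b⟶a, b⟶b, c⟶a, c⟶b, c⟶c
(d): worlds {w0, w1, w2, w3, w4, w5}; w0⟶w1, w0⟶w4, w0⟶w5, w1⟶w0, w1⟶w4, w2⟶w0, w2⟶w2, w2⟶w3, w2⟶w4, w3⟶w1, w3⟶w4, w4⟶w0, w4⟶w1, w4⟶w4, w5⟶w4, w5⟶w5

(b), (c), (d)

This is the axiom for a generalized confluence (Geach) condition; its first-order frame correspondent is ∀x ∀y ∀z ((xR²y ∧ xR²z) → ∃w (yR²w ∧ zRw)).
(a): fails — bR²a, bR²a but no w with aR²w and aRw.
(b): condition met.
(c): condition met.
(d): condition met.
Valid on: (b), (c), (d).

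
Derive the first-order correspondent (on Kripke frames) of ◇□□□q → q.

∀x ∀y (xRy → ∃w (yR³w ∧ x = w))

This is a Sahlqvist (Geach-type) schema ◇^1□^3q → □^0◇^0q.
Minimal-valuation argument: fix x; take any y with xR^1y and any z with xR^0z. Set V(q) to the set of worlds R-reachable from y in exactly 3 steps. Then □^3q holds at y, so the antecedent holds at x; validity forces ◇^0q at z, giving a w with zR^0w and yR^3w.
First-order correspondent: ∀x ∀y (xRy → ∃w (yR³w ∧ x = w)).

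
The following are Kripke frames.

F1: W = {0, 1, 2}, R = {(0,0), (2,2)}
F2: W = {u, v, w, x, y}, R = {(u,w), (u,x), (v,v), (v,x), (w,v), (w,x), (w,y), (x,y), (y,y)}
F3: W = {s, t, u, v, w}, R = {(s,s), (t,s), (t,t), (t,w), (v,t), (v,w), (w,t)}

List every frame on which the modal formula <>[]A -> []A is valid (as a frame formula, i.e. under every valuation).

The schema corresponds to the Euclidean property: forall x forall y forall z (Rxy & Rxz -> Ryz).
F1: satisfies the condition.
F2: fails — Ruw and Ruw but not Rww.
F3: fails — Rts and Rtw but not Rsw.
Valid on: F1.

F1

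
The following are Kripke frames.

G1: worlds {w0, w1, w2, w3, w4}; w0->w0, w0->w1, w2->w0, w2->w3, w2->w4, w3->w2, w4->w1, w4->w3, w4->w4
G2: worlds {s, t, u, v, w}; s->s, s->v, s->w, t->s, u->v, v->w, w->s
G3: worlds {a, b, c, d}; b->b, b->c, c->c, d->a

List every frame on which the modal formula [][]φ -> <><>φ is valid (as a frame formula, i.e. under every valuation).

The schema corresponds to a generalized confluence (Geach) condition: forall x exists w (x R^2 w & x R^2 w).
G1: fails — at w1 but no w with w1R²w and w1R²w.
G2: condition met.
G3: fails — at a but no w with aR²w and aR²w.

G2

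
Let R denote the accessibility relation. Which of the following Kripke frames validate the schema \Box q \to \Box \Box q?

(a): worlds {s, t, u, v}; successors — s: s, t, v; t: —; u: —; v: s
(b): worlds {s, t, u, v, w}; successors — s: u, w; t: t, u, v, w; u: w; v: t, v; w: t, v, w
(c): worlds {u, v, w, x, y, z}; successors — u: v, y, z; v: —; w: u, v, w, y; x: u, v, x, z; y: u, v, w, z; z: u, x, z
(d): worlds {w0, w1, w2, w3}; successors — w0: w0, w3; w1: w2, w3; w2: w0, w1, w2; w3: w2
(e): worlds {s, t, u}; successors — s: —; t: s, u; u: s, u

This is the axiom for transitivity; its first-order frame correspondent is \forall x \forall y \forall z (Rxy \wedge Ryz \to Rxz).
(a): fails — Rvs and Rsv but not Rvv.
(b): fails — Rwt and Rtu but not Rwu.
(c): fails — Ruz and Rzx but not Rux.
(d): fails — Rw1w2 and Rw2w0 but not Rw1w0.
(e): holds.

(e)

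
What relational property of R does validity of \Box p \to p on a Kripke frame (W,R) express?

Reflexivity

Suppose □p→p is valid. At any x set V(p)={w : Rxw}. Then □p holds at x, so p holds at x, i.e. Rxx.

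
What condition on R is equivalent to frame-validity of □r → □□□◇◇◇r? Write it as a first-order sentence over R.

This is a Sahlqvist (Geach-type) schema ◇^0□^1r → □^3◇^3r.
Minimal-valuation argument: fix x; take any y with xR^0y and any z with xR^3z. Set V(r) to the set of worlds R-reachable from y in exactly 1 step. Then □^1r holds at y, so the antecedent holds at x; validity forces ◇^3r at z, giving a w with zR^3w and yR^1w.
First-order correspondent: ∀x ∀z (xR³z → ∃w (xRw ∧ zR³w)).

∀x ∀z (xR³z → ∃w (xRw ∧ zR³w))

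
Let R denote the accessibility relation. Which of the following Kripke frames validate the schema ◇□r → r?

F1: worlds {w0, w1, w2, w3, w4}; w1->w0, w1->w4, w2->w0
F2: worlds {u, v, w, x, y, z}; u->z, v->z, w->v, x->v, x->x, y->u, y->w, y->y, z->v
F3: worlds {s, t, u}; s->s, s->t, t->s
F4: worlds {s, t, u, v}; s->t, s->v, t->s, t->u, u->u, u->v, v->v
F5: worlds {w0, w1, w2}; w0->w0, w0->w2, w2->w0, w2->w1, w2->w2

This is the axiom for symmetry; its first-order frame correspondent is ∀x ∀y (Rxy → Ryx).
F1: fails — Rw1w0 but not Rw0w1.
F2: fails — Ruz but not Rzu.
F3: condition met.
F4: fails — Ruv but not Rvu.
F5: fails — Rw2w1 but not Rw1w2.
Valid on: F3.

F3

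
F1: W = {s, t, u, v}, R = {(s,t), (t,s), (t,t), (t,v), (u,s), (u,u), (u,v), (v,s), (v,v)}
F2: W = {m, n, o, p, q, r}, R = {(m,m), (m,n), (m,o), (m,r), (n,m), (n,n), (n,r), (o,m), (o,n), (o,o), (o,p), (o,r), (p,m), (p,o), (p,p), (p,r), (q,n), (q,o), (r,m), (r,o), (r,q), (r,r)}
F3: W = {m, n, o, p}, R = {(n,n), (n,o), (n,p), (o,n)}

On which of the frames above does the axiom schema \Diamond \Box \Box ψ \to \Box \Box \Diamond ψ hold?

F1, F2

Frame correspondent (Sahlqvist): \forall x \forall y \forall z ((xRy \wedge x R^2 z) \to \exists w (y R^2 w \wedge zRw)) — i.e. a generalized confluence (Geach) condition.
F1: ✓.
F2: ✓.
F3: fails — nRn, nR²p but no w with nR²w and pRw.
Valid on: F1, F2.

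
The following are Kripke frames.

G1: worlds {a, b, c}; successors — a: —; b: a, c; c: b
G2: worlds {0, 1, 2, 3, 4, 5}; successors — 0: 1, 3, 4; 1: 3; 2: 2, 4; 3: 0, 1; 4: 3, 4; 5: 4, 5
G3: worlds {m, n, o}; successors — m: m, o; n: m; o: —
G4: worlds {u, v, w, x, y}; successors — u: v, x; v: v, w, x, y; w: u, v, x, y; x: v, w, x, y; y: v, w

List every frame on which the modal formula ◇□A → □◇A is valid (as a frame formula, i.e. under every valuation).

G4

The schema corresponds to convergence: ∀x ∀y ∀z (Rxy ∧ Rxz → ∃w (Ryw ∧ Rzw)).
G1: fails — Rba and Rba but a and a have no common successor.
G2: fails — R01 and R03 but 1 and 3 have no common successor.
G3: fails — Rmo and Rmo but o and o have no common successor.
G4: holds.
Valid on: G4.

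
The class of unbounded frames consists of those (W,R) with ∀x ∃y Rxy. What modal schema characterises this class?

This is seriality; the standard corresponding axiom is D: □p → ◇p.
Suppose □p→◇p is valid. At any x set V(p)=W. Then □p at x, so ◇p at x, so x has a successor.

□p → ◇p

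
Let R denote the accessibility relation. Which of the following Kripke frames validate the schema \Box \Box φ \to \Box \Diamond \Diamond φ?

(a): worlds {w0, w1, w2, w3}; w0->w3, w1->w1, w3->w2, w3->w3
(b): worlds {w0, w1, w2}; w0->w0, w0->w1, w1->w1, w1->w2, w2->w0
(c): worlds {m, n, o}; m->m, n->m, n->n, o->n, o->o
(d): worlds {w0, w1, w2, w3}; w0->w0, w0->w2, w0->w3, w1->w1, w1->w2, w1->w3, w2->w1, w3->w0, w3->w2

This is the axiom for a generalized confluence (Geach) condition; its first-order frame correspondent is \forall x \forall z (xRz \to \exists w (x R^2 w \wedge z R^2 w)).
(a): fails — w3Rw2 but no w with w3R²w and w2R²w.
(b): ✓.
(c): ✓.
(d): ✓.

(b), (c), (d)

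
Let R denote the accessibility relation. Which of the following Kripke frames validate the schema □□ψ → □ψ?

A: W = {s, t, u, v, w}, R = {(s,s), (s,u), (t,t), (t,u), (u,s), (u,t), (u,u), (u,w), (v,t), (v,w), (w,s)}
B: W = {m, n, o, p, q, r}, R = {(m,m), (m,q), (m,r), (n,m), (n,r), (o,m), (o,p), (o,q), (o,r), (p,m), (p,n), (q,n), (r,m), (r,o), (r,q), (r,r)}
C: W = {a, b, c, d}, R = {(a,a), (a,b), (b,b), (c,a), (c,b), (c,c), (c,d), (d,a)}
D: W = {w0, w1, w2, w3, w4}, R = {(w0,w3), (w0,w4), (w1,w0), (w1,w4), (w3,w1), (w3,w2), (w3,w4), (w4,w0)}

C

Frame correspondent (Sahlqvist): ∀x ∀y (Rxy → ∃z (Rxz ∧ Rzy)) — i.e. density.
A: fails — Rvw but no z with Rvz and Rzw.
B: fails — Rop but no z with Roz and Rzp.
C: ✓.
D: fails — Rw3w1 but no z with Rw3z and Rzw1.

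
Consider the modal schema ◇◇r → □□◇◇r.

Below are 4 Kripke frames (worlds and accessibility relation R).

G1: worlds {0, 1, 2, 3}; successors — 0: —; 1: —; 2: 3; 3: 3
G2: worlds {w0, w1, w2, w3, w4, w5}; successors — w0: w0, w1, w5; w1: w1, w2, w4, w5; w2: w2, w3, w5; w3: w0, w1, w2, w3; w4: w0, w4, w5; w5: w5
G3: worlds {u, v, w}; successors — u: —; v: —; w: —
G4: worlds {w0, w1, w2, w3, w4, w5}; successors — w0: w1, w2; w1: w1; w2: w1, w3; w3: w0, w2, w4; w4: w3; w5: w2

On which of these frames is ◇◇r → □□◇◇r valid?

Frame correspondent (Sahlqvist): ∀x ∀y ∀z ((xR²y ∧ xR²z) → ∃w (y = w ∧ zR²w)) — i.e. a generalized confluence (Geach) condition.
G1: ✓.
G2: fails — w0R²w0, w0R²w5 but no w with w0=w and w5R²w.
G3: ✓.
G4: fails — w0R²w3, w0R²w1 but no w with w3=w and w1R²w.
Valid on: G1, G3.

G1, G3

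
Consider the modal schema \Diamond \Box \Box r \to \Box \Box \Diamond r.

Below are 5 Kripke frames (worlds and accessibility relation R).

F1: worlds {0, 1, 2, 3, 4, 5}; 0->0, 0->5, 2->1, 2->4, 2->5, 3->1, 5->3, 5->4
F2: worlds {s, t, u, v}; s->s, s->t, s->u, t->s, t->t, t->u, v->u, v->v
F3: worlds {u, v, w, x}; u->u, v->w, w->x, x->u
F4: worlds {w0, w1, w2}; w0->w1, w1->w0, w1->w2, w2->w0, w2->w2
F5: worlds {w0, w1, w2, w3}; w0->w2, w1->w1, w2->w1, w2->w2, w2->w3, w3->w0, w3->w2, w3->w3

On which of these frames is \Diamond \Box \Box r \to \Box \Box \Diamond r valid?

The schema corresponds to a generalized confluence (Geach) condition: \forall x \forall y \forall z ((xRy \wedge x R^2 z) \to \exists w (y R^2 w \wedge zRw)).
F1: fails — 0R0, 0R²3 but no w with 0R²w and 3Rw.
F2: fails — sRs, sR²u but no w with sR²w and uRw.
F3: holds.
F4: fails — w1Rw0, w1R²w0 but no w with w0R²w and w0Rw.
F5: fails — w2Rw1, w2R²w0 but no w with w1R²w and w0Rw.

F3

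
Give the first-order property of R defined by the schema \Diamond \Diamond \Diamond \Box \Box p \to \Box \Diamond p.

This is a Sahlqvist (Geach-type) schema ◇^3□^2p → □^1◇^1p.
Minimal-valuation argument: fix x; take any y with xR^3y and any z with xR^1z. Set V(p) to the set of worlds R-reachable from y in exactly 2 steps. Then □^2p holds at y, so the antecedent holds at x; validity forces ◇^1p at z, giving a w with zR^1w and yR^2w.
First-order correspondent: \forall x \forall y \forall z ((x R^3 y \wedge xRz) \to \exists w (y R^2 w \wedge zRw)).

\forall x \forall y \forall z ((x R^3 y \wedge xRz) \to \exists w (y R^2 w \wedge zRw))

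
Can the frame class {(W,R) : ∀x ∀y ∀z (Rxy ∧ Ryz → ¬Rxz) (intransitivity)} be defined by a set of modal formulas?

No — not modally definable

Any modally definable frame class is closed under surjective bounded morphisms.
The 3-cycle (worlds 0,1,2 with 0→1→2→0) is intransitive. Mapping every world to a single reflexive point • is a surjective bounded morphism; the reflexive point is not intransitive (R••∧R•• but R••).
So the class is not modally definable.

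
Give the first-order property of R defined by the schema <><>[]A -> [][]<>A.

This is a Sahlqvist (Geach-type) schema ◇^2□^1A → □^2◇^1A.
First-order correspondent: forall x forall y forall z ((x R^2 y & x R^2 z) -> exists w (yRw & zRw)).

forall x forall y forall z ((x R^2 y & x R^2 z) -> exists w (yRw & zRw))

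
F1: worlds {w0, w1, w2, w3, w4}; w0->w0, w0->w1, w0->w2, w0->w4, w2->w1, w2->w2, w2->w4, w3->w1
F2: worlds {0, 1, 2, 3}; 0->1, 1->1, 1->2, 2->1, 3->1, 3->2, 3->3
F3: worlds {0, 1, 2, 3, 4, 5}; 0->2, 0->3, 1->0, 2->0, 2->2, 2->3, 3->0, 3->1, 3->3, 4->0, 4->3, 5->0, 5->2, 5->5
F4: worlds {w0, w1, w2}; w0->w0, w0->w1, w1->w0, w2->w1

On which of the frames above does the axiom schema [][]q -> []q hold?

The schema corresponds to density: forall x forall y (Rxy -> exists z (Rxz & Rzy)).
F1: fails — Rw3w1 but no z with Rw3z and Rzw1.
F2: holds.
F3: fails — R10 but no z with R1z and Rz0.
F4: fails — Rw2w1 but no z with Rw2z and Rzw1.

F2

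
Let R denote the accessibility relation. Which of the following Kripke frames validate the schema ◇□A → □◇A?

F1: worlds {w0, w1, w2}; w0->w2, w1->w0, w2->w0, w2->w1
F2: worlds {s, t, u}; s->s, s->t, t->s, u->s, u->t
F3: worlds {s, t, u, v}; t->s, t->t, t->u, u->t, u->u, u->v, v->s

F2

This is the axiom for convergence; its first-order frame correspondent is ∀x ∀y ∀z (Rxy ∧ Rxz → ∃w (Ryw ∧ Rzw)).
F1: fails — Rw2w0 and Rw2w1 but w0 and w1 have no common successor.
F2: ✓.
F3: fails — Rts and Rts but s and s have no common successor.
Valid on: F2.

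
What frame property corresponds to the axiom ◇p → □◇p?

the Euclidean property

Suppose ◇p→□◇p is valid. Take Rxy, Rxz and set V(p)={y}. Then ◇p at x, so □◇p at x, so ◇p at z, so some w with Rzw has p; w=y, i.e. Rzy. By symmetry of the argument, Ryz.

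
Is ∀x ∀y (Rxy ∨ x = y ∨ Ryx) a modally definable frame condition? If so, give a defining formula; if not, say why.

Modal frame validity is preserved under disjoint unions.
Take 3 disjoint single-world reflexive frames: each is trivially connected, but their disjoint union has 3 worlds with no edge between distinct components, so it is not connected.
Hence connectedness of R is not modally definable.

No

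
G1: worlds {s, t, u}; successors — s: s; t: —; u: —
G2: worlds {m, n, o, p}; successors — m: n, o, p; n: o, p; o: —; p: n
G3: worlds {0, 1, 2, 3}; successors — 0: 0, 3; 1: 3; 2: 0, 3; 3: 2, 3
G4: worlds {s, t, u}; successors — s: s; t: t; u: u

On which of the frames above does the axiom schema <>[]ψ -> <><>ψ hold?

G1, G3, G4

Frame correspondent (Sahlqvist): forall x forall y (xRy -> exists w (yRw & x R^2 w)) — i.e. a generalized confluence (Geach) condition.
G1: holds.
G2: fails — mRo but no w with oRw and mR²w.
G3: holds.
G4: holds.
Valid on: G1, G3, G4.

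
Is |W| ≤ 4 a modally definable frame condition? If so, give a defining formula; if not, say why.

Modal frame validity is preserved under disjoint unions.
Any modal formula valid on each of 5 disjoint one-world frames is valid on their disjoint union (validity is preserved under disjoint unions). Each one-world frame has |W|=1≤4, but the union has |W|=5.
Hence having at most 4 worlds is not modally definable.

Not definable by any modal formula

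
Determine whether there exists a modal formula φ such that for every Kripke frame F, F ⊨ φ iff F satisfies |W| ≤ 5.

If a class were modally definable it would be closed under disjoint unions (Goldblatt–Thomason).
Any modal formula valid on each of 6 disjoint one-world frames is valid on their disjoint union (validity is preserved under disjoint unions). Each one-world frame has |W|=1≤5, but the union has |W|=6.
Hence having at most 5 worlds is not modally definable.

No — not modally definable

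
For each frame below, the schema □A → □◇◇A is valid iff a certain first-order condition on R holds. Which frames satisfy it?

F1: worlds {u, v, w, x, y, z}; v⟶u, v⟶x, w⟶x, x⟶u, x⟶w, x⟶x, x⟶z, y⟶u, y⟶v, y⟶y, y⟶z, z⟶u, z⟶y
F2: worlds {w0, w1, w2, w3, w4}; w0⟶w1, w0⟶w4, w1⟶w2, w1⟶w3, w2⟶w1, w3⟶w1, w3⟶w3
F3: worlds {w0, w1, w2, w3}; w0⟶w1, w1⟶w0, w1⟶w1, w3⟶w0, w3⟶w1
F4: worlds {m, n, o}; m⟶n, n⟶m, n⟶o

F3

This is the axiom for a generalized confluence (Geach) condition; its first-order frame correspondent is ∀x ∀z (xRz → ∃w (xRw ∧ zR²w)).
F1: fails — vRu but no t with vRt and uR²t.
F2: fails — w0Rw4 but no w with w0Rw and w4R²w.
F3: satisfies the condition.
F4: fails — nRo but no w with nRw and oR²w.
Valid on: F3.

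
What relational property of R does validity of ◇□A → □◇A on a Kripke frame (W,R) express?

Suppose ◇□A→□◇A is valid. Take Rxy, Rxz and set V(A)={w : Ryw}. Then □A at y so ◇□A at x, so □◇A at x, so ◇A at z, giving w with Rzw and Ryw.
Conversely, any frame satisfying ∀x ∀y ∀z (Rxy ∧ Rxz → ∃w (Ryw ∧ Rzw)) validates the schema.
So the correspondent is convergence.

Convergence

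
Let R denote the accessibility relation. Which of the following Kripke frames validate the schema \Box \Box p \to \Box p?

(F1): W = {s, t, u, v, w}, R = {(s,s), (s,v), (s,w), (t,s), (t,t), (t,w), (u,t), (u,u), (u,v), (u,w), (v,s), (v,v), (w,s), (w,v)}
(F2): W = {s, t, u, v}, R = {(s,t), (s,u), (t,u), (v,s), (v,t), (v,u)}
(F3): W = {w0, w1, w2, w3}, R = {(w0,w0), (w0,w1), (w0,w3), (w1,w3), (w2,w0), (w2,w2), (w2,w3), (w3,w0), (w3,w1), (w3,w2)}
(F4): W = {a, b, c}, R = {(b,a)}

The schema corresponds to density: \forall x \forall y (Rxy \to \exists z (Rxz \wedge Rzy)).
(F1): holds.
(F2): fails — Rvs but no z with Rvz and Rzs.
(F3): fails — Rw1w3 but no z with Rw1z and Rzw3.
(F4): fails — Rba but no z with Rbz and Rza.
Valid on: (F1).

(F1)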